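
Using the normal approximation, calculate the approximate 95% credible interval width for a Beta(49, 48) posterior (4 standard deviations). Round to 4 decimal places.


Var(Beta) = 49*48/(97^2 * 98) = 0.0026
SD = 0.0505
Width ~ 4*SD = 0.202

0.202


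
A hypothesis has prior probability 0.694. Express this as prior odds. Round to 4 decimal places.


Odds = P(H) / P(not H) = 0.694 / 0.306
= 2.268

2.268


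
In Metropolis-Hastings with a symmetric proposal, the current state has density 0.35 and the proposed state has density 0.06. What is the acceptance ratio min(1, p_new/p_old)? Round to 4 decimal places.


Ratio = p_new / p_old = 0.06 / 0.35 = 0.1714
Acceptance = min(1, 0.1714) = 0.1714

0.1714


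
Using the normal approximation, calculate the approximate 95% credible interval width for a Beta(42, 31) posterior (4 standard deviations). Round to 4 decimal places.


Var(Beta) = 42*31/(73^2 * 74) = 0.0033
SD = 0.0575
Width ~ 4*SD = 0.2298

0.2298


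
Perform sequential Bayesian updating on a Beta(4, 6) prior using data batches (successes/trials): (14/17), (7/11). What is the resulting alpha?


Accumulate successes: 21
Posterior alpha = prior alpha + sum of successes
= 4 + 21 = 25

25


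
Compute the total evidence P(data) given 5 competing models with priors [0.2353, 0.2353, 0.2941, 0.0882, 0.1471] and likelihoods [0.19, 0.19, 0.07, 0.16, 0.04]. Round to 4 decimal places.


Marginal likelihood = sum P(model_i) * P(data|model_i)
Model 1: 0.2353 * 0.19 = 0.0447
Model 2: 0.2353 * 0.19 = 0.0447
Model 3: 0.2941 * 0.07 = 0.0206
Model 4: 0.0882 * 0.16 = 0.0141
Model 5: 0.1471 * 0.04 = 0.0059
Total = 0.13

0.13


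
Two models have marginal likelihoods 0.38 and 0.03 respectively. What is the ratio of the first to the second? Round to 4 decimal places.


Evidence ratio = 0.38 / 0.03
= 12.6667

12.6667


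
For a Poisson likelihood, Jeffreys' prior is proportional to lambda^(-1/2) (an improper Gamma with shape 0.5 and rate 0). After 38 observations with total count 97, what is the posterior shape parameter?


Jeffreys' prior for Poisson is proportional to lambda^(-1/2).
Posterior is Gamma(0.5 + S, 0 + n) = Gamma(0.5 + 97, 38).
Posterior shape = 0.5 + S = 0.5 + 97 = 97.5

97.5


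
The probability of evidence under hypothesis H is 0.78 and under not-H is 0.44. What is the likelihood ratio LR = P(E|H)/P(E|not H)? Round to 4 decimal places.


LR = 0.78 / 0.44
= 1.7727

1.7727


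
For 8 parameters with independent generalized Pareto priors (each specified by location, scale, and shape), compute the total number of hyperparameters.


A generalized Pareto prior has 3 hyperparameters per parameter.
Total = 8 * 3 = 24

24


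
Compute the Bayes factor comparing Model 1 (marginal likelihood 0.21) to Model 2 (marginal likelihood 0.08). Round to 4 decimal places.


BF12 = marginal likelihood of M1 / marginal likelihood of M2
= 0.21/0.08
= 2.625

2.625


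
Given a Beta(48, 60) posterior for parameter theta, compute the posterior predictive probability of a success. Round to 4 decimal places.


For a Beta-Bernoulli model, the predictive probability is the mean:
P(success) = 48/(48+60) = 48/108 = 0.4444

0.4444


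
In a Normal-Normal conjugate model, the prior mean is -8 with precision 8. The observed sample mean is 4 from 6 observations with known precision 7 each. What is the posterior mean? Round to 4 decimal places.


Posterior precision = tau0 + n*tau = 8 + 6*7 = 50
Posterior mean = (tau0*mu0 + n*tau*xbar) / posterior_precision
= (8*-8 + 6*7*4) / 50
= 104 / 50 = 2.08

2.08


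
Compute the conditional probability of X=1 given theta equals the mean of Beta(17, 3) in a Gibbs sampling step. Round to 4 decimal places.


Mean of Beta(17, 3) = 0.85
P(X=1 | theta=0.85) = 0.85

0.85


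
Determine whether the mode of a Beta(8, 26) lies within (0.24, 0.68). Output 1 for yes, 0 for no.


First find the mode: (a-1)/(a+b-2) = 0.2188
Is 0.2188 in (0.24, 0.68)? 0

0


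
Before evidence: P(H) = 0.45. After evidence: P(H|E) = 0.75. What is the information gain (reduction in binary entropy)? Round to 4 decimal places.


Prior entropy = 0.9928
Posterior entropy = 0.8113
Information gain = 0.9928 - 0.8113 = 0.1815

0.1815


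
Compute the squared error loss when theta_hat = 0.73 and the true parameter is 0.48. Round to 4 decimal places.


L = (theta_hat - theta_true)^2
= (0.73 - 0.48)^2
= 0.25^2 = 0.0625

0.0625


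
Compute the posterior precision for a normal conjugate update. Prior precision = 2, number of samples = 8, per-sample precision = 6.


tau_post = tau_0 + n * tau
= 2 + 8 * 6 = 50

50


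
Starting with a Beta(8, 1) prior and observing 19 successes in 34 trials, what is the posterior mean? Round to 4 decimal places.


Posterior parameters: alpha = 8 + 19 = 27
beta = 1 + 15 = 16
Posterior mean = alpha / (alpha + beta) = 27 / 43
= 0.6279

0.6279


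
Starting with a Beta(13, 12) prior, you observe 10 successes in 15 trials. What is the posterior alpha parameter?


For a Beta-Binomial conjugate model:
Posterior alpha = prior alpha + number of successes
= 13 + 10 = 23

23


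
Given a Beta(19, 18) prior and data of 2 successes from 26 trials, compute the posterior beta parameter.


Number of failures = 26 - 2 = 24
Posterior beta = 18 + 24 = 42

42


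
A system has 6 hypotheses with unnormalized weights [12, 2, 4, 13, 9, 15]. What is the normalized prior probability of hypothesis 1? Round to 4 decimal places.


The normalized prior is the weight divided by the total.
Total weight = 55
P(H1) = 12 / 55 = 0.2182

0.2182


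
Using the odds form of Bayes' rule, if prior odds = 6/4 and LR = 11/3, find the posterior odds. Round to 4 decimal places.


Bayes' rule in odds form: posterior odds = prior odds * LR
= (6 * 11) / (4 * 3)
= 66/12 = 5.5

5.5


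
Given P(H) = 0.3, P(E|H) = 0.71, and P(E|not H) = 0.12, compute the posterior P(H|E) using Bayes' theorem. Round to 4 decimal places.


By Bayes' theorem: P(H|E) = P(E|H)*P(H) / P(E)
P(E) = P(E|H)*P(H) + P(E|not H)*P(not H)
P(E) = 0.71*0.3 + 0.12*0.7 = 0.297
P(H|E) = 0.71*0.3 / 0.297 = 0.7172

0.7172


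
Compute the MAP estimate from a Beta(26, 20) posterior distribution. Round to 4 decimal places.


MAP = mode of Beta distribution
= (alpha - 1)/(alpha + beta - 2)
= (26-1)/(26+20-2)
= 25/44 = 0.5682

0.5682


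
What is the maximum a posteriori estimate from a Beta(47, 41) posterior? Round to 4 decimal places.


The MAP estimate equals the mode of the distribution.
Mode of Beta(a,b) = (a-1)/(a+b-2)
= 46/86
= 0.5349

0.5349


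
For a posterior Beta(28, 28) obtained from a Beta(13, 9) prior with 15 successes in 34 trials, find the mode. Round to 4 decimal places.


Mode = (alpha - 1) / (alpha + beta - 2)
= 27 / 54
= 0.5

0.5


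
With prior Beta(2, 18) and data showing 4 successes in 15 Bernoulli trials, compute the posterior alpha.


Conjugate update: alpha_posterior = alpha_prior + k
= 2 + 4 = 6

6


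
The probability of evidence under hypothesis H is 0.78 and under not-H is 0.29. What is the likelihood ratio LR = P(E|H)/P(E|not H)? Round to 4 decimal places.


LR = 0.78 / 0.29
= 2.6897

2.6897


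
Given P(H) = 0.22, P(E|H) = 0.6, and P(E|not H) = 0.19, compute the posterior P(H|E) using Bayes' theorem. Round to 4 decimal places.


By Bayes' theorem: P(H|E) = P(E|H)*P(H) / P(E)
P(E) = P(E|H)*P(H) + P(E|not H)*P(not H)
P(E) = 0.6*0.22 + 0.19*0.78 = 0.2802
P(H|E) = 0.6*0.22 / 0.2802 = 0.4711

0.4711


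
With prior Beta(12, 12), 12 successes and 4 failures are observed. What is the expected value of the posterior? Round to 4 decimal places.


Posterior = Beta(24, 16)
E[theta] = alpha/(alpha+beta)
= 24/40 = 0.6

0.6


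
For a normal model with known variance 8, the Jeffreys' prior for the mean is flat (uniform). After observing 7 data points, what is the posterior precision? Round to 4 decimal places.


Jeffreys' prior for normal mean (known variance) is flat.
Prior precision = 0.
Posterior precision = prior_prec + n/sigma^2 = 0 + 7/8
= 0.875

0.875


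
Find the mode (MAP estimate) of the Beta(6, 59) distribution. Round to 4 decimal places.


For Beta(a,b) with a,b > 1:
Mode = (a-1)/(a+b-2) = (6-1)/(65-2)
= 5/63 = 0.0794

0.0794


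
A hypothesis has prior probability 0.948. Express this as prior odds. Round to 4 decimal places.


Odds = P(H) / P(not H) = 0.948 / 0.052
= 18.2308

18.2308


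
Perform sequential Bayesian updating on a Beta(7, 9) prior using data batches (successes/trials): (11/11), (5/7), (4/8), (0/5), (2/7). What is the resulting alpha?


Accumulate successes: 22
Posterior alpha = prior alpha + sum of successes
= 7 + 22 = 29

29


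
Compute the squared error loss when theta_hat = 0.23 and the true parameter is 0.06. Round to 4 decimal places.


L = (theta_hat - theta_true)^2
= (0.23 - 0.06)^2
= 0.17^2 = 0.0289

0.0289


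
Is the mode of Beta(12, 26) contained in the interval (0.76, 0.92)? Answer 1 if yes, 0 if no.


Mode = (a-1)/(a+b-2) = 11/36 = 0.3056
Interval: (0.76, 0.92)
Contains mode? 0

0


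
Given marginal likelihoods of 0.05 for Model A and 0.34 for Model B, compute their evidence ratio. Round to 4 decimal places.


Ratio = ML(A) / ML(B) = 0.05/0.34
= 0.1471

0.1471


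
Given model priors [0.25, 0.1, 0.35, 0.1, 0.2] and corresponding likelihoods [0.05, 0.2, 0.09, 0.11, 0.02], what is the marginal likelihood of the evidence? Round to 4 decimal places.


P(E) = sum_i P(M_i) P(E|M_i)
= 0.0125 + 0.02 + 0.0315 + 0.011 + 0.004
= 0.079

0.079


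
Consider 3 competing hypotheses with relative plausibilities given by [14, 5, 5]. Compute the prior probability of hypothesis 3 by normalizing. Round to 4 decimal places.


Sum of weights = 14 + 5 + 5 = 24
Normalized prior for H3 = 5 / 24
= 0.2083

0.2083


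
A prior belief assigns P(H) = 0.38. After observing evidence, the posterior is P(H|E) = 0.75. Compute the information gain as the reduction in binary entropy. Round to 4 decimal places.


H(prior) = -0.38*log2(0.38) - 0.62*log2(0.62)
= 0.958
H(post) = -0.75*log2(0.75) - 0.25*log2(0.25)
= 0.8113
IG = 0.958 - 0.8113 = 0.1468

0.1468


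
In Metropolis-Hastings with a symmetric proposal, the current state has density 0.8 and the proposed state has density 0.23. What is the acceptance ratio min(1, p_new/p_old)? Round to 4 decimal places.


Ratio = p_new / p_old = 0.23 / 0.8 = 0.2875
Acceptance = min(1, 0.2875) = 0.2875

0.2875


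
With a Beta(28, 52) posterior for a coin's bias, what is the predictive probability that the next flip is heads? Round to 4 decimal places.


The predictive probability equals the posterior mean.
P(next = heads) = alpha / (alpha + beta)
= 28 / 80 = 0.35

0.35


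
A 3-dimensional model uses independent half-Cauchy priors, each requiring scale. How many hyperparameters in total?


Per parameter: 1 (scale).
Total = 3 * 1 = 3

3


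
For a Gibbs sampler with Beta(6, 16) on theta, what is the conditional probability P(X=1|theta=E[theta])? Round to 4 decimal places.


E[theta] = 6/(6+16) = 0.2727
P(X=1|theta) = theta = 0.2727

0.2727


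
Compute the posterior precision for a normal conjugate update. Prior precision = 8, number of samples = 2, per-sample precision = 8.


tau_post = tau_0 + n * tau
= 8 + 2 * 8 = 24

24


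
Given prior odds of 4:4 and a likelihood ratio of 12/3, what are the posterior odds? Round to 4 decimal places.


Posterior odds = prior odds * LR
Prior odds = 4/4 = 1.0
LR = 12/3 = 4.0
Posterior odds = 1.0 * 4.0 = 4.0

4.0


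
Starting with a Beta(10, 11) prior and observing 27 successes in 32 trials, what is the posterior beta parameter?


Posterior beta = prior beta + failures
Failures = 32 - 27 = 5
beta_post = 11 + 5 = 16

16


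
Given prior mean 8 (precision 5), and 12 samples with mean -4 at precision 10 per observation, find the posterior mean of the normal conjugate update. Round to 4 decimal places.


The posterior mean is a precision-weighted average of prior and data.
Post. prec. = 5 + 120 = 125
Post. mean = (40 + -480)/125 = -440/125 = -3.52

-3.52


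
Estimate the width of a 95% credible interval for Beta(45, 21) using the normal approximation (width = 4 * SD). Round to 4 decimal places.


For Beta(a,b): Var = ab/((a+b)^2(a+b+1))
Var = 0.0032, SD = 0.0569
Approximate 95% CI width = 4 * 0.0569 = 0.2276

0.2276


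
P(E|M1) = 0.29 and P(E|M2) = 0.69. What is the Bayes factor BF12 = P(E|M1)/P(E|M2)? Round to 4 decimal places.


Bayes factor BF12 = P(E|M1) / P(E|M2)
= 0.29 / 0.69
= 0.4203

0.4203


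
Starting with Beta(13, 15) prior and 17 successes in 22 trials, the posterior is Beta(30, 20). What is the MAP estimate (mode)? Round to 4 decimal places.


The mode of Beta(a, b) when a > 1 and b > 1 is (a-1)/(a+b-2)
= (30 - 1) / (30 + 20 - 2)
= 29 / 48
= 0.6042

0.6042


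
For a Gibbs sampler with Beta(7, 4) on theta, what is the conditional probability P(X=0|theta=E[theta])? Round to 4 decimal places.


E[theta] = 7/(7+4) = 0.6364
P(X=0|theta) = 1 - theta = 0.3636

0.3636


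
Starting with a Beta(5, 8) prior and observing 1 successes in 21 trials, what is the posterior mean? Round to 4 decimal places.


Posterior parameters: alpha = 5 + 1 = 6
beta = 8 + 20 = 28
Posterior mean = alpha / (alpha + beta) = 6 / 34
= 0.1765

0.1765


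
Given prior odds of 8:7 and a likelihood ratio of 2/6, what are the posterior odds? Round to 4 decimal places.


Posterior odds = prior odds * LR
Prior odds = 8/7 = 1.1429
LR = 2/6 = 0.3333
Posterior odds = 1.1429 * 0.3333 = 0.381

0.381


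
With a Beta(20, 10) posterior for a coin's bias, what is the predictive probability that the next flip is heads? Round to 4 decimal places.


The predictive probability equals the posterior mean.
P(next = heads) = alpha / (alpha + beta)
= 20 / 30 = 0.6667

0.6667


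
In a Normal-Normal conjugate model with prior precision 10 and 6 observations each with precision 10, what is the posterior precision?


Posterior precision = prior precision + n * observation precision
= 10 + 6 * 10
= 10 + 60 = 70

70


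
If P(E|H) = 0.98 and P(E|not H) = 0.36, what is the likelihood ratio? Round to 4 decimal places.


Likelihood ratio = P(E|H) / P(E|not H)
= 0.98 / 0.36
= 2.7222

2.7222


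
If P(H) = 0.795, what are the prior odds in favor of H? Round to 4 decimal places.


Prior odds = P(H) / (1 - P(H))
= 0.795 / 0.205
= 3.878

3.878


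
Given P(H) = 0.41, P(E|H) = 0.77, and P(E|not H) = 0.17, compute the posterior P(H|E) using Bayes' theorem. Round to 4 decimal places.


By Bayes' theorem: P(H|E) = P(E|H)*P(H) / P(E)
P(E) = P(E|H)*P(H) + P(E|not H)*P(not H)
P(E) = 0.77*0.41 + 0.17*0.59 = 0.416
P(H|E) = 0.77*0.41 / 0.416 = 0.7589

0.7589


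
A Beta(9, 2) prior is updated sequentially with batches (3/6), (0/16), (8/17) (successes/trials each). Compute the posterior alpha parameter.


Sequential conjugate updating is equivalent to a single batch update.
Total successes across all batches = 11
alpha_posterior = alpha_prior + total_successes = 9 + 11
= 20

20


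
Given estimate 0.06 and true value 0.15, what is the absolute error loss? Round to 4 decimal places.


Absolute error = |estimate - true|
= |-0.09| = 0.09

0.09


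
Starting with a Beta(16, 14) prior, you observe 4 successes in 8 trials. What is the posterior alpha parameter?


For a Beta-Binomial conjugate model:
Posterior alpha = prior alpha + number of successes
= 16 + 4 = 20

20


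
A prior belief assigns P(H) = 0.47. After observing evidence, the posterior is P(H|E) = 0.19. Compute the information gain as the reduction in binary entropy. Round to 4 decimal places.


H(prior) = -0.47*log2(0.47) - 0.53*log2(0.53)
= 0.9974
H(post) = -0.19*log2(0.19) - 0.81*log2(0.81)
= 0.7015
IG = 0.9974 - 0.7015 = 0.2959

0.2959


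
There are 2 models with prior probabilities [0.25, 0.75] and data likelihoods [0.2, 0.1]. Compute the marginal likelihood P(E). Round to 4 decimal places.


P(E) = sum over models of P(M_i) * P(E|M_i)
= 0.25*0.2 + 0.75*0.1
= 0.125

0.125


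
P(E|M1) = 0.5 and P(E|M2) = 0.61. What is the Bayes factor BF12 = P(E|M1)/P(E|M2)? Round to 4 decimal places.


Bayes factor BF12 = P(E|M1) / P(E|M2)
= 0.5 / 0.61
= 0.8197

0.8197


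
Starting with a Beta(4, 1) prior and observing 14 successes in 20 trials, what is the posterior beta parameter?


Posterior beta = prior beta + failures
Failures = 20 - 14 = 6
beta_post = 1 + 6 = 7

7


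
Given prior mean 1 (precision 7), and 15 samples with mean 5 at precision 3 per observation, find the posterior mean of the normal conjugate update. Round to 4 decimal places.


The posterior mean is a precision-weighted average of prior and data.
Post. prec. = 7 + 45 = 52
Post. mean = (7 + 225)/52 = 232/52 = 4.4615

4.4615


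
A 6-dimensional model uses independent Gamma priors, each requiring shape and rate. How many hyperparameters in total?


Per parameter: 2 (shape and rate).
Total = 6 * 2 = 12

12


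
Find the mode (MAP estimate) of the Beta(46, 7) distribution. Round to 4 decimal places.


For Beta(a,b) with a,b > 1:
Mode = (a-1)/(a+b-2) = (46-1)/(53-2)
= 45/51 = 0.8824

0.8824


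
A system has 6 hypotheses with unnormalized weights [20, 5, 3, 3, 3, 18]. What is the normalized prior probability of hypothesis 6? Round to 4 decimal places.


The normalized prior is the weight divided by the total.
Total weight = 52
P(H6) = 18 / 52 = 0.3462

0.3462


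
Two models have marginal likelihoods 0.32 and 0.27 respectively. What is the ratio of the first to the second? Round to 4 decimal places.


Evidence ratio = 0.32 / 0.27
= 1.1852

1.1852


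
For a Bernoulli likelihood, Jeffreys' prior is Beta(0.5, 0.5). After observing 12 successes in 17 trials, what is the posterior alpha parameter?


Jeffreys' prior for Bernoulli is Beta(0.5, 0.5).
Posterior is Beta(0.5 + k, 0.5 + n - k).
Posterior alpha = 0.5 + k = 0.5 + 12 = 12.5

12.5


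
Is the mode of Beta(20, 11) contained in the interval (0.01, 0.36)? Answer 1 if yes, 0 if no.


Mode = (a-1)/(a+b-2) = 19/29 = 0.6552
Interval: (0.01, 0.36)
Contains mode? 0

0


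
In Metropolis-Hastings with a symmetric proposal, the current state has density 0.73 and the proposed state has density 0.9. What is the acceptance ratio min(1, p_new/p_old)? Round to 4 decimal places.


Ratio = p_new / p_old = 0.9 / 0.73 = 1.2329
Acceptance = min(1, 1.2329) = 1.0

1.0


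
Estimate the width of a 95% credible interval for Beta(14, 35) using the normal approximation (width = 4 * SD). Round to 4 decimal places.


For Beta(a,b): Var = ab/((a+b)^2(a+b+1))
Var = 0.0041, SD = 0.0639
Approximate 95% CI width = 4 * 0.0639 = 0.2556

0.2556


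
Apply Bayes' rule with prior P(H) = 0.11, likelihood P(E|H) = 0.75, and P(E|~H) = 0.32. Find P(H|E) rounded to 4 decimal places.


Step 1: Compute marginal P(E) = P(E|H)P(H) + P(E|~H)P(~H)
= 0.75*0.11 + 0.32*0.89 = 0.3673
Step 2: P(H|E) = P(E|H)P(H)/P(E) = 0.0825/0.3673
= 0.2246

0.2246


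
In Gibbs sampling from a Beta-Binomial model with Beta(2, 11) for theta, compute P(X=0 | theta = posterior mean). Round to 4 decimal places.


Posterior mean = alpha/(alpha+beta) = 2/13 = 0.1538
P(X=0|theta=mean) = 1 - theta = 0.8462

0.8462


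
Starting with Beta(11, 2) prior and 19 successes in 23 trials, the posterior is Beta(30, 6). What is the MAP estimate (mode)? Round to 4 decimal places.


The mode of Beta(a, b) when a > 1 and b > 1 is (a-1)/(a+b-2)
= (30 - 1) / (30 + 6 - 2)
= 29 / 34
= 0.8529

0.8529


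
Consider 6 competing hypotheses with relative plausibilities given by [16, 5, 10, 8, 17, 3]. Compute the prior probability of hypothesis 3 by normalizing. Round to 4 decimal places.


Sum of weights = 16 + 5 + 10 + 8 + 17 + 3 = 59
Normalized prior for H3 = 10 / 59
= 0.1695

0.1695


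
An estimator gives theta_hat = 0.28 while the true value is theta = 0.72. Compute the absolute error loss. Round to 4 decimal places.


The absolute error loss is |theta_hat - theta|
= |0.28 - 0.72|
= 0.44

0.44


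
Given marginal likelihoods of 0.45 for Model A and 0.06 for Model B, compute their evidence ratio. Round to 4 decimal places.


Ratio = ML(A) / ML(B) = 0.45/0.06
= 7.5

7.5


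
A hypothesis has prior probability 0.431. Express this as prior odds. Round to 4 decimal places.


Odds = P(H) / P(not H) = 0.431 / 0.569
= 0.7575

0.7575


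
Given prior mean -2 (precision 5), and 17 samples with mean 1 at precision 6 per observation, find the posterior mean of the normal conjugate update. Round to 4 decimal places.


The posterior mean is a precision-weighted average of prior and data.
Post. prec. = 5 + 102 = 107
Post. mean = (-10 + 102)/107 = 92/107 = 0.8598

0.8598


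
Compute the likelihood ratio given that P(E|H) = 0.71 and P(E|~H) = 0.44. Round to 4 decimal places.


LR = P(E|H) / P(E|~H)
= 0.71 / 0.44 = 1.6136

1.6136


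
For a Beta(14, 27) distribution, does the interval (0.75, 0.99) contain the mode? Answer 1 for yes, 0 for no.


Mode of Beta(a,b) = (a-1)/(a+b-2)
= (14-1)/(14+27-2) = 0.3333
Check: 0.75 <= 0.3333 <= 0.99?
Result: 0

0


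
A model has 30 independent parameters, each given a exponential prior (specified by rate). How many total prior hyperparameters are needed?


Each exponential prior needs 1 hyperparameter (rate).
Total = 1 * 30 = 30

30


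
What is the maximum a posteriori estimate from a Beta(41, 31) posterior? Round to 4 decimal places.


The MAP estimate equals the mode of the distribution.
Mode of Beta(a,b) = (a-1)/(a+b-2)
= 40/70
= 0.5714

0.5714


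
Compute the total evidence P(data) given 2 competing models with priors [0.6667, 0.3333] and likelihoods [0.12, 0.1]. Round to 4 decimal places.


Marginal likelihood = sum P(model_i) * P(data|model_i)
Model 1: 0.6667 * 0.12 = 0.08
Model 2: 0.3333 * 0.1 = 0.0333
Total = 0.1133

0.1133


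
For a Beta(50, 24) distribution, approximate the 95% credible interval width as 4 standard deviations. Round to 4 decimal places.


Variance of Beta(a,b) = ab / ((a+b)^2 * (a+b+1))
= 50*24 / ((74)^2 * 75)
= 0.0029
SD = sqrt(0.0029) = 0.0541
Width = 4 * SD = 0.2162

0.2162


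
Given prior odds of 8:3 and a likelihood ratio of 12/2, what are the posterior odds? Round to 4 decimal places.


Posterior odds = prior odds * LR
Prior odds = 8/3 = 2.6667
LR = 12/2 = 6.0
Posterior odds = 2.6667 * 6.0 = 16.0

16.0


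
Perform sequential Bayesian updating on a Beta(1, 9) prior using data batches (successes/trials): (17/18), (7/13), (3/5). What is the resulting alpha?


Accumulate successes: 27
Posterior alpha = prior alpha + sum of successes
= 1 + 27 = 28

28


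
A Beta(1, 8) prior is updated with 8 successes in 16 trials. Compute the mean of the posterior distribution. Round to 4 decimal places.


After update: Beta(9, 16)
Mean = 9 / (9 + 16) = 9 / 25
= 0.36

0.36


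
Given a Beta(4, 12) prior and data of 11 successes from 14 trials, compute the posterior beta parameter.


Number of failures = 14 - 11 = 3
Posterior beta = 12 + 3 = 15

15


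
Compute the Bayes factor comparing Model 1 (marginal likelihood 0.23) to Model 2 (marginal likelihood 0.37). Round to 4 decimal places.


BF12 = marginal likelihood of M1 / marginal likelihood of M2
= 0.23/0.37
= 0.6216

0.6216


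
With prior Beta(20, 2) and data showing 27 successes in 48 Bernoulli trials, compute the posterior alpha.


Conjugate update: alpha_posterior = alpha_prior + k
= 20 + 27 = 47

47


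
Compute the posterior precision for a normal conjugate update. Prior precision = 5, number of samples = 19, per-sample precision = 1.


tau_post = tau_0 + n * tau
= 5 + 19 * 1 = 24

24


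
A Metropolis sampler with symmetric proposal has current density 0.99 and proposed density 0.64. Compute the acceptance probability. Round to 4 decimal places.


For symmetric proposals, acceptance = min(1, pi(x*)/pi(x))
= min(1, 0.64/0.99)
= min(1, 0.6465) = 0.6465

0.6465


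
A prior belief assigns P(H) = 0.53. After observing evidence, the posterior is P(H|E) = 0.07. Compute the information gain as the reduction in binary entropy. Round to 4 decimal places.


H(prior) = -0.53*log2(0.53) - 0.47*log2(0.47)
= 0.9974
H(post) = -0.07*log2(0.07) - 0.93*log2(0.93)
= 0.3659
IG = 0.9974 - 0.3659 = 0.6315

0.6315


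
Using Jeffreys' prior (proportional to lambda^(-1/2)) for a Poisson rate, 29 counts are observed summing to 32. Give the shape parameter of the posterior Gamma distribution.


Conjugate update: Gamma(prior_shape + S, prior_rate + n).
Prior shape = 0.5, prior rate = 0.
Posterior shape = 0.5 + S = 0.5 + 32 = 32.5

32.5


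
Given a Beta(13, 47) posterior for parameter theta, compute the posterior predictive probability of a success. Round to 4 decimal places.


For a Beta-Bernoulli model, the predictive probability is the mean:
P(success) = 13/(13+47) = 13/60 = 0.2167

0.2167


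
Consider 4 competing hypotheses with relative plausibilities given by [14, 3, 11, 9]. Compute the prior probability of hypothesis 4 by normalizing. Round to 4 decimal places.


Sum of weights = 14 + 3 + 11 + 9 = 37
Normalized prior for H4 = 9 / 37
= 0.2432

0.2432


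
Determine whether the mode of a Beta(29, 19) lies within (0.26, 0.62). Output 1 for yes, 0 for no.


First find the mode: (a-1)/(a+b-2) = 0.6087
Is 0.6087 in (0.26, 0.62)? 1

1


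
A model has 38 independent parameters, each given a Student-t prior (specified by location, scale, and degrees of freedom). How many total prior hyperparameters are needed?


Each Student-t prior needs 3 hyperparameters (location, scale, and degrees of freedom).
Total = 3 * 38 = 114

114


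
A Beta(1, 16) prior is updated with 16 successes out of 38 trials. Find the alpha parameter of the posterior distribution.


In the Beta-Binomial conjugate update:
alpha_post = alpha_prior + successes
= 1 + 16
= 17

17


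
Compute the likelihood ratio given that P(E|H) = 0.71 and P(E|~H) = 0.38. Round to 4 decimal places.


LR = P(E|H) / P(E|~H)
= 0.71 / 0.38 = 1.8684

1.8684


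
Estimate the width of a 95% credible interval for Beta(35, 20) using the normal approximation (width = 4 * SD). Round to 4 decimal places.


For Beta(a,b): Var = ab/((a+b)^2(a+b+1))
Var = 0.0041, SD = 0.0643
Approximate 95% CI width = 4 * 0.0643 = 0.2571

0.2571


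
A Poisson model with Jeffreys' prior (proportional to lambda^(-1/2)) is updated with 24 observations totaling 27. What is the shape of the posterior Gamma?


Posterior = Gamma(0.5 + S, n)
= Gamma(0.5 + 27, 24)
Posterior shape = 0.5 + S = 0.5 + 27 = 27.5

27.5


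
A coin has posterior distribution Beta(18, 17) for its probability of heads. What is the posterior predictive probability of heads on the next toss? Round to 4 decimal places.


Posterior predictive = E[theta] = alpha/(alpha+beta)
= 18/35
= 0.5143

0.5143


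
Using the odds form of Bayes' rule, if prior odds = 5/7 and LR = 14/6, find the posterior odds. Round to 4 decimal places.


Bayes' rule in odds form: posterior odds = prior odds * LR
= (5 * 14) / (7 * 6)
= 70/42 = 1.6667

1.6667


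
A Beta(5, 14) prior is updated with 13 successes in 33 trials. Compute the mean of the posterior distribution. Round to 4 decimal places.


After update: Beta(18, 34)
Mean = 18 / (18 + 34) = 18 / 52
= 0.3462

0.3462


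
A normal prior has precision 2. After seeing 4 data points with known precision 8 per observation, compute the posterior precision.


In the conjugate normal model, precisions add:
tau_posterior = tau_prior + n * tau_data
= 2 + 4*8 = 34

34


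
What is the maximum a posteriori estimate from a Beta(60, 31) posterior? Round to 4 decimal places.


The MAP estimate equals the mode of the distribution.
Mode of Beta(a,b) = (a-1)/(a+b-2)
= 59/89
= 0.6629

0.6629


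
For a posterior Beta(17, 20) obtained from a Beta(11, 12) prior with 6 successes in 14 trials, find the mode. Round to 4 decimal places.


Mode = (alpha - 1) / (alpha + beta - 2)
= 16 / 35
= 0.4571

0.4571


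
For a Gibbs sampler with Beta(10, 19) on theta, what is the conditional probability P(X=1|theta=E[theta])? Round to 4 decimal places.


E[theta] = 10/(10+19) = 0.3448
P(X=1|theta) = theta = 0.3448

0.3448


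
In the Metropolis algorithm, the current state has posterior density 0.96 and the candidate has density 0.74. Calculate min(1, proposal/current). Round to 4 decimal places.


Ratio = 0.74/0.96 = 0.7708
Acceptance probability = min(1, 0.7708)
= 0.7708

0.7708


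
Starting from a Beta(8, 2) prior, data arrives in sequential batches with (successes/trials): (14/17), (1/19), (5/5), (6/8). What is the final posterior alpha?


In sequential Bayesian updating, we sum all successes.
Total successes = 26
Final alpha = 8 + 26 = 34

34


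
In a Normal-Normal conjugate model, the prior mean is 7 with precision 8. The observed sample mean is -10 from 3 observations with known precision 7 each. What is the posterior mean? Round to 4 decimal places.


Posterior precision = tau0 + n*tau = 8 + 3*7 = 29
Posterior mean = (tau0*mu0 + n*tau*xbar) / posterior_precision
= (8*7 + 3*7*-10) / 29
= -154 / 29 = -5.3103

-5.3103


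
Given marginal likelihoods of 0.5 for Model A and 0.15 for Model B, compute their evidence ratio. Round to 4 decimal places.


Ratio = ML(A) / ML(B) = 0.5/0.15
= 3.3333

3.3333


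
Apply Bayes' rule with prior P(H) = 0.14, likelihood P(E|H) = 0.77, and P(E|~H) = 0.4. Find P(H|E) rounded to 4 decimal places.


Step 1: Compute marginal P(E) = P(E|H)P(H) + P(E|~H)P(~H)
= 0.77*0.14 + 0.4*0.86 = 0.4518
Step 2: P(H|E) = P(E|H)P(H)/P(E) = 0.1078/0.4518
= 0.2386

0.2386


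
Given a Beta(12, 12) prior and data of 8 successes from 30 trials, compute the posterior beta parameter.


Number of failures = 30 - 8 = 22
Posterior beta = 12 + 22 = 34

34


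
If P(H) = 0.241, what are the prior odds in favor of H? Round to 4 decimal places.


Prior odds = P(H) / (1 - P(H))
= 0.241 / 0.759
= 0.3175

0.3175


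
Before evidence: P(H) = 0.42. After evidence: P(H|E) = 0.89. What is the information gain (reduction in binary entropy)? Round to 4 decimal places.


Prior entropy = 0.9815
Posterior entropy = 0.4999
Information gain = 0.9815 - 0.4999 = 0.4815

0.4815


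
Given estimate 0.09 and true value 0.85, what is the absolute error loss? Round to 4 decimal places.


Absolute error = |estimate - true|
= |-0.76| = 0.76

0.76


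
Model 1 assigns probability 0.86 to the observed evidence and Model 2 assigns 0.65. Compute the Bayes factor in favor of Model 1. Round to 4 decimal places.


BF = P(data|M1) / P(data|M2)
= 0.86 / 0.65 = 1.3231

1.3231


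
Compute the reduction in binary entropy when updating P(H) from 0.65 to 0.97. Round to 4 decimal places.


H_before = -p*log2(p) - (1-p)*log2(1-p) for p=0.65: 0.9341
H_after for p=0.97: 0.1944
Reduction = 0.9341 - 0.1944 = 0.7397

0.7397


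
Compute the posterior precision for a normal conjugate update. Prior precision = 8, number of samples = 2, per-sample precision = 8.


tau_post = tau_0 + n * tau
= 8 + 2 * 8 = 24

24


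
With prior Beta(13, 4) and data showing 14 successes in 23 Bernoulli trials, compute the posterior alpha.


Conjugate update: alpha_posterior = alpha_prior + k
= 13 + 14 = 27

27


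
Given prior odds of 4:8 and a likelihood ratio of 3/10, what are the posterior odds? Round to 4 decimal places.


Posterior odds = prior odds * LR
Prior odds = 4/8 = 0.5
LR = 3/10 = 0.3
Posterior odds = 0.5 * 0.3 = 0.15

0.15


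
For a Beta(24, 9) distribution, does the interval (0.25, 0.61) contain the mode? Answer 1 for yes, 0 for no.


Mode of Beta(a,b) = (a-1)/(a+b-2)
= (24-1)/(24+9-2) = 0.7419
Check: 0.25 <= 0.7419 <= 0.61?
Result: 0

0


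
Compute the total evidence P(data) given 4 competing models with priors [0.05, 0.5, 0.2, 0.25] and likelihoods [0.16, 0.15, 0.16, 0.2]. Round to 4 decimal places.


Marginal likelihood = sum P(model_i) * P(data|model_i)
Model 1: 0.05 * 0.16 = 0.008
Model 2: 0.5 * 0.15 = 0.075
Model 3: 0.2 * 0.16 = 0.032
Model 4: 0.25 * 0.2 = 0.05
Total = 0.165

0.165


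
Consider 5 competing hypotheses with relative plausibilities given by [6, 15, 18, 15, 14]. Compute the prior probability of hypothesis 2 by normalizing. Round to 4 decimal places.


Sum of weights = 6 + 15 + 18 + 15 + 14 = 68
Normalized prior for H2 = 15 / 68
= 0.2206

0.2206


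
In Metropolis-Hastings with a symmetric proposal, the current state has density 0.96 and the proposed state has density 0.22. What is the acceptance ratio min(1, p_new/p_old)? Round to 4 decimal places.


Ratio = p_new / p_old = 0.22 / 0.96 = 0.2292
Acceptance = min(1, 0.2292) = 0.2292

0.2292


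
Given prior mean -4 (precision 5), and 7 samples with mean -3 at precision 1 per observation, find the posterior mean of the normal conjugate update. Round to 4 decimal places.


The posterior mean is a precision-weighted average of prior and data.
Post. prec. = 5 + 7 = 12
Post. mean = (-20 + -21)/12 = -41/12 = -3.4167

-3.4167


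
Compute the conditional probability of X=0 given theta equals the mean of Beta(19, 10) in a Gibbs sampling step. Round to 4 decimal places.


Mean of Beta(19, 10) = 0.6552
P(X=0 | theta=0.6552) = 0.3448

0.3448


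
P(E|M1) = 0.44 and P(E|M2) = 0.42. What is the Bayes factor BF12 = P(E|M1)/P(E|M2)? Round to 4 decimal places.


Bayes factor BF12 = P(E|M1) / P(E|M2)
= 0.44 / 0.42
= 1.0476

1.0476


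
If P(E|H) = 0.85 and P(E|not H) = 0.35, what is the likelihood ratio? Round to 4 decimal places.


Likelihood ratio = P(E|H) / P(E|not H)
= 0.85 / 0.35
= 2.4286

2.4286


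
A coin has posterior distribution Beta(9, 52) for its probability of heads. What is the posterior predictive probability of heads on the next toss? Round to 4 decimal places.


Posterior predictive = E[theta] = alpha/(alpha+beta)
= 9/61
= 0.1475

0.1475


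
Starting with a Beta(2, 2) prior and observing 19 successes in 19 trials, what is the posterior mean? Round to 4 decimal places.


Posterior parameters: alpha = 2 + 19 = 21
beta = 2 + 0 = 2
Posterior mean = alpha / (alpha + beta) = 21 / 23
= 0.913

0.913


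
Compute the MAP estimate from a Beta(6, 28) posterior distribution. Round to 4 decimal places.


MAP = mode of Beta distribution
= (alpha - 1)/(alpha + beta - 2)
= (6-1)/(6+28-2)
= 5/32 = 0.1562

0.1562


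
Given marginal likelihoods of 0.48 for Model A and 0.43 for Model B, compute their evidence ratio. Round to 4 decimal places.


Ratio = ML(A) / ML(B) = 0.48/0.43
= 1.1163

1.1163


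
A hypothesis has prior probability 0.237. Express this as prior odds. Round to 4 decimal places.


Odds = P(H) / P(not H) = 0.237 / 0.763
= 0.3106

0.3106


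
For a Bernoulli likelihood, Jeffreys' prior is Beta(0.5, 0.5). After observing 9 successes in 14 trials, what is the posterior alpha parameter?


Jeffreys' prior for Bernoulli is Beta(0.5, 0.5).
Posterior is Beta(0.5 + k, 0.5 + n - k).
Posterior alpha = 0.5 + k = 0.5 + 9 = 9.5

9.5


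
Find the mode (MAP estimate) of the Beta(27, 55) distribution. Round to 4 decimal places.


For Beta(a,b) with a,b > 1:
Mode = (a-1)/(a+b-2) = (27-1)/(82-2)
= 26/80 = 0.325

0.325


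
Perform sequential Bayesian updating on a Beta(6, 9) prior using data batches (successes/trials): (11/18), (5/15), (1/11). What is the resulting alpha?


Accumulate successes: 17
Posterior alpha = prior alpha + sum of successes
= 6 + 17 = 23

23


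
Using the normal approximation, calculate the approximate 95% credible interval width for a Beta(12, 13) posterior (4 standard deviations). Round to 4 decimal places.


Var(Beta) = 12*13/(25^2 * 26) = 0.0096
SD = 0.098
Width ~ 4*SD = 0.3919

0.3919


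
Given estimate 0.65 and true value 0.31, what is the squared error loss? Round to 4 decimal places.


Squared error = (estimate - true)^2
Difference = 0.34
Loss = 0.34^2 = 0.1156

0.1156


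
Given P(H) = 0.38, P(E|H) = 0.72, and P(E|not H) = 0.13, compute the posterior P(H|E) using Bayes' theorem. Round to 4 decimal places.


By Bayes' theorem: P(H|E) = P(E|H)*P(H) / P(E)
P(E) = P(E|H)*P(H) + P(E|not H)*P(not H)
P(E) = 0.72*0.38 + 0.13*0.62 = 0.3542
P(H|E) = 0.72*0.38 / 0.3542 = 0.7724

0.7724


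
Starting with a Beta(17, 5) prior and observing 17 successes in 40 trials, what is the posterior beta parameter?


Posterior beta = prior beta + failures
Failures = 40 - 17 = 23
beta_post = 5 + 23 = 28

28


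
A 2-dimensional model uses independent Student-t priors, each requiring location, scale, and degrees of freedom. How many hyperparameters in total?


Per parameter: 3 (location, scale, and degrees of freedom).
Total = 2 * 3 = 6

6


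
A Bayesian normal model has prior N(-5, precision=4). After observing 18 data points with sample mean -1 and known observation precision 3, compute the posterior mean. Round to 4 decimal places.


Posterior mean = (prior_precision * prior_mean + n * data_precision * data_mean) / (prior_precision + n * data_precision)
Numerator = 4*-5 + 18*3*-1 = -74
Denominator = 4 + 18*3 = 58
Posterior mean = -1.2759

-1.2759


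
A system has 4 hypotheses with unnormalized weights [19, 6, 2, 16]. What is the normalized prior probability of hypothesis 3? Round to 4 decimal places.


The normalized prior is the weight divided by the total.
Total weight = 43
P(H3) = 2 / 43 = 0.0465

0.0465


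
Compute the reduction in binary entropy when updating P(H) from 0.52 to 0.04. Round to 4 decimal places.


H_before = -p*log2(p) - (1-p)*log2(1-p) for p=0.52: 0.9988
H_after for p=0.04: 0.2423
Reduction = 0.9988 - 0.2423 = 0.7566

0.7566


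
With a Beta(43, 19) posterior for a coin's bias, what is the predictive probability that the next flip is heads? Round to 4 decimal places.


The predictive probability equals the posterior mean.
P(next = heads) = alpha / (alpha + beta)
= 43 / 62 = 0.6935

0.6935


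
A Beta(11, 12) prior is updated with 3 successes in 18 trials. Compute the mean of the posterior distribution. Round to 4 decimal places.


After update: Beta(14, 27)
Mean = 14 / (14 + 27) = 14 / 41
= 0.3415

0.3415


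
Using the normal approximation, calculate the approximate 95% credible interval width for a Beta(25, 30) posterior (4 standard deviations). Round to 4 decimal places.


Var(Beta) = 25*30/(55^2 * 56) = 0.0044
SD = 0.0665
Width ~ 4*SD = 0.2662

0.2662


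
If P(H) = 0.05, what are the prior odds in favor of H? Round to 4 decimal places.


Prior odds = P(H) / (1 - P(H))
= 0.05 / 0.95
= 0.0526

0.0526


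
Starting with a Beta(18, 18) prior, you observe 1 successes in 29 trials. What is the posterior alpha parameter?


For a Beta-Binomial conjugate model:
Posterior alpha = prior alpha + number of successes
= 18 + 1 = 19

19


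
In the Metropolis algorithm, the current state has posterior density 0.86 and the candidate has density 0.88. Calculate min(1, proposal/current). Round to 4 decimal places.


Ratio = 0.88/0.86 = 1.0233
Acceptance probability = min(1, 1.0233)
= 1.0

1.0


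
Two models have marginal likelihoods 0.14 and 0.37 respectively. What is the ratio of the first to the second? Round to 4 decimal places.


Evidence ratio = 0.14 / 0.37
= 0.3784

0.3784


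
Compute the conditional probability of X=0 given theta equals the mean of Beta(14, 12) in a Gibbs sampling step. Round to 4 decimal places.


Mean of Beta(14, 12) = 0.5385
P(X=0 | theta=0.5385) = 0.4615

0.4615


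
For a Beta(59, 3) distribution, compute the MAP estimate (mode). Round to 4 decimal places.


MAP = mode = (a-1)/(a+b-2)
= (59-1)/(59+3-2)
= 58/60 = 0.9667

0.9667
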